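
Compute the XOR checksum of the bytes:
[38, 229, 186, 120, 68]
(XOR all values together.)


XOR chain: 38 ^ 229 ^ 186 ^ 120 ^ 68 = 69

69


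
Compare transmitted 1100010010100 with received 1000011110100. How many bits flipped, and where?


XOR: 0100001100000

3 error(s) at position(s): 1, 6, 7


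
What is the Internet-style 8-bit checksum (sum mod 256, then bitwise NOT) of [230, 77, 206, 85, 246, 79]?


Sum = 923 mod 256 = 155
Complement = 100

100


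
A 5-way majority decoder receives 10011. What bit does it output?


Ones: 3 out of 5
Threshold: 3

1 (3/5 voted 1)


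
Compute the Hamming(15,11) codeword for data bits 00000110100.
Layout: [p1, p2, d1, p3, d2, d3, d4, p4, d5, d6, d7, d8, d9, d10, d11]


Parity bits: p1=0, p2=0, p3=1, p4=1

000100010110100


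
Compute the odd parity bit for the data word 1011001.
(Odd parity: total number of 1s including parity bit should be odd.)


Number of 1s in data: 4
Parity bit: 1

1


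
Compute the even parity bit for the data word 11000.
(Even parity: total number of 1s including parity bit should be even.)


Number of 1s in data: 2
Parity bit: 0

0


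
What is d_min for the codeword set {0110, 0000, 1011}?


Comparing all pairs, minimum distance: 2
Can detect 1 errors, correct 0 errors

2


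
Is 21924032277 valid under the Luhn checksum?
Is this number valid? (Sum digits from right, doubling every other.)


Luhn sum = 42
42 mod 10 = 2

Invalid (Luhn sum mod 10 = 2)


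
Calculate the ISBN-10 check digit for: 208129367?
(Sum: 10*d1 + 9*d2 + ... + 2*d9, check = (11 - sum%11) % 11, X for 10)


Weighted sum: 192
192 mod 11 = 5

Check digit: 6


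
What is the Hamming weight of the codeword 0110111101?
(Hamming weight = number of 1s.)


Counting 1s in 0110111101

7


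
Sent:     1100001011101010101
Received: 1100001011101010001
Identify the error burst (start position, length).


XOR: 0000000000000000100

Burst at position 16, length 1


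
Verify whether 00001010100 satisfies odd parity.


Number of 1s: 3

Yes, parity is correct (3 ones)


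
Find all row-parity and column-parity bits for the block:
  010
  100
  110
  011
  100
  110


Row parities: 110010
Column parities: 001

Row P: 110010, Col P: 001, Corner: 1


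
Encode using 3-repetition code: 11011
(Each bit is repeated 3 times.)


Each bit -> 3 copies

111111000111111


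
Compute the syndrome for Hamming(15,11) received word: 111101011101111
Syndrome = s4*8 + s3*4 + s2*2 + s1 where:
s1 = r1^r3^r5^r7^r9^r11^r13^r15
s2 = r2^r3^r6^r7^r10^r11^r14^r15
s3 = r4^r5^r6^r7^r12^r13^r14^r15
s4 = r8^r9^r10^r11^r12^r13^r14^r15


s1=1, s2=0, s3=0, s4=1

Syndrome = 9 (error at position 9)


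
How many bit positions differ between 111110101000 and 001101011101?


XOR: 110011110101
Count of 1s: 8

8


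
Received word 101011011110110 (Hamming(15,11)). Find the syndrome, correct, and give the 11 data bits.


Syndrome = 2: error at position 2

Data: 11101110110 (corrected bit 2)


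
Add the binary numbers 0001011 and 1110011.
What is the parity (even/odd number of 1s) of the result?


0001011 = 11
1110011 = 115
Sum = 126 = 1111110
1s count = 6

even parity (6 ones in 1111110)


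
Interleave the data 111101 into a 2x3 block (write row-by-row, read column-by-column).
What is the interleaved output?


Matrix:
  111
  101
Read columns: 111011

111011


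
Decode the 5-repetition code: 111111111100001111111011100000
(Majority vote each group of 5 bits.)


Groups: 11111, 11111, 00001, 11111, 10111, 00000
Majority votes: 110110

110110


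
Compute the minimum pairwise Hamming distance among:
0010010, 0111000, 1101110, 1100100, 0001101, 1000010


Comparing all pairs, minimum distance: 2
Can detect 1 errors, correct 0 errors

2


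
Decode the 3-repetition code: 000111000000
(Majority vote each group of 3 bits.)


Groups: 000, 111, 000, 000
Majority votes: 0100

0100


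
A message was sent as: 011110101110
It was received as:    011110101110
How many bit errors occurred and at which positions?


XOR: 000000000000

0 errors (received matches sent)


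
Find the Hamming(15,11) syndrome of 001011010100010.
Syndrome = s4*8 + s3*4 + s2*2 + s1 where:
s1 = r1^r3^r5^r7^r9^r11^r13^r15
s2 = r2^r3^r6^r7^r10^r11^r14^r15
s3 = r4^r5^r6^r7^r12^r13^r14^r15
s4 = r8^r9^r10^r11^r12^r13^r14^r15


s1=0, s2=0, s3=1, s4=1

Syndrome = 12 (error at position 12)


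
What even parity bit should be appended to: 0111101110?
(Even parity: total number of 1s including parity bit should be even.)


Number of 1s in data: 7
Parity bit: 1

1


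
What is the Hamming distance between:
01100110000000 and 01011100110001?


XOR: 00111010110001
Count of 1s: 7

7


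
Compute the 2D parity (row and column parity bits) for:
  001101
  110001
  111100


Row parities: 110
Column parities: 000000

Row P: 110, Col P: 000000, Corner: 0


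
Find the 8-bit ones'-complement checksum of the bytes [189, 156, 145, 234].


Sum = 724 mod 256 = 212
Complement = 43

43


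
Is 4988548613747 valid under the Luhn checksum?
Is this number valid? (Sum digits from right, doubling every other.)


Luhn sum = 81
81 mod 10 = 1

Invalid (Luhn sum mod 10 = 1)


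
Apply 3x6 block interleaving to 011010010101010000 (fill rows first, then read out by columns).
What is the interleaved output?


Matrix:
  011010
  010101
  010000
Read columns: 000111100010100010

000111100010100010


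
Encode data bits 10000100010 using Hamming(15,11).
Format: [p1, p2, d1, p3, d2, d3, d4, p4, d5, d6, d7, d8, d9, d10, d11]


Parity bits: p1=1, p2=1, p3=1, p4=0

111100000100010


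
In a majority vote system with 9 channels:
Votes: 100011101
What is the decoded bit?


Ones: 5 out of 9
Threshold: 5

1 (5/9 voted 1)


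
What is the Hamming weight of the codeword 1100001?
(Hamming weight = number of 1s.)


Counting 1s in 1100001

3


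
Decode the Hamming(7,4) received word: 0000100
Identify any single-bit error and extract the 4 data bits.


Syndrome = 5: error at position 5

Data: 0000 (corrected bit 5)


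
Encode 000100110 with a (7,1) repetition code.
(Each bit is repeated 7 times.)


Each bit -> 7 copies

000000000000000000000111111100000000000000111111111111110000000


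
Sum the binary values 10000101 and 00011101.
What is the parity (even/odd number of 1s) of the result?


10000101 = 133
00011101 = 29
Sum = 162 = 10100010
1s count = 3

odd parity (3 ones in 10100010)


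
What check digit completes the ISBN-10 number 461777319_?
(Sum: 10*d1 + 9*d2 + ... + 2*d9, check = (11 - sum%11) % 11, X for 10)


Weighted sum: 261
261 mod 11 = 8

Check digit: 3


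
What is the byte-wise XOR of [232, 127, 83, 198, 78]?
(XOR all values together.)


XOR chain: 232 ^ 127 ^ 83 ^ 198 ^ 78 = 76

76


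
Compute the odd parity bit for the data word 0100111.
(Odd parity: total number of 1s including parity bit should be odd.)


Number of 1s in data: 4
Parity bit: 1

1


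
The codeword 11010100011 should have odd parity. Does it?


Number of 1s: 6

No, parity error (6 ones)


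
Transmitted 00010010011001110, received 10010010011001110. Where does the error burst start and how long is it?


XOR: 10000000000000000

Burst at position 0, length 1


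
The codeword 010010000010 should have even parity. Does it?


Number of 1s: 3

No, parity error (3 ones)


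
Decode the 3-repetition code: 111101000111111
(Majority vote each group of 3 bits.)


Groups: 111, 101, 000, 111, 111
Majority votes: 11011

11011


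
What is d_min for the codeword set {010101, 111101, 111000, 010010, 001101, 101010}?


Comparing all pairs, minimum distance: 2
Can detect 1 errors, correct 0 errors

2


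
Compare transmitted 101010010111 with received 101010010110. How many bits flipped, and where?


XOR: 000000000001

1 error(s) at position(s): 11


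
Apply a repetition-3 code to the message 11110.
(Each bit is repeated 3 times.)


Each bit -> 3 copies

111111111111000


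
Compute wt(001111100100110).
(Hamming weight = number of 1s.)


Counting 1s in 001111100100110

8


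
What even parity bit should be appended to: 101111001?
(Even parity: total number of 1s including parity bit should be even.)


Number of 1s in data: 6
Parity bit: 0

0


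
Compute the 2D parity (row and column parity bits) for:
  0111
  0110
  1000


Row parities: 101
Column parities: 1001

Row P: 101, Col P: 1001, Corner: 0


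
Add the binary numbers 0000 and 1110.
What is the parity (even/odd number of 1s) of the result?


0000 = 0
1110 = 14
Sum = 14 = 1110
1s count = 3

odd parity (3 ones in 1110)


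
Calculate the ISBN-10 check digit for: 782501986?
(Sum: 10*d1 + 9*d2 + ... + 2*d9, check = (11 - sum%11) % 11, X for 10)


Weighted sum: 270
270 mod 11 = 6

Check digit: 5


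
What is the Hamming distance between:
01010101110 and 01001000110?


XOR: 00011101000
Count of 1s: 4

4


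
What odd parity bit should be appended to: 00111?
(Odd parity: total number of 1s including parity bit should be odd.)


Number of 1s in data: 3
Parity bit: 0

0


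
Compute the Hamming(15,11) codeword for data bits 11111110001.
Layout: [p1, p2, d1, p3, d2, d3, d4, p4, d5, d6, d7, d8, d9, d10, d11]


Parity bits: p1=0, p2=0, p3=0, p4=0

001011101110001


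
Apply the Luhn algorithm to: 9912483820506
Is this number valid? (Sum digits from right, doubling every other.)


Luhn sum = 57
57 mod 10 = 7

Invalid (Luhn sum mod 10 = 7)


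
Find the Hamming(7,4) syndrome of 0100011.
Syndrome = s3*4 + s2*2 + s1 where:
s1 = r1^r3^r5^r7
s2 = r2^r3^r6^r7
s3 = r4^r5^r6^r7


s1=1, s2=1, s3=0

Syndrome = 3 (error at position 3)


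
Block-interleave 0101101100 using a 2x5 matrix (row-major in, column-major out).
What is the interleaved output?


Matrix:
  01011
  01100
Read columns: 0011011010

0011011010


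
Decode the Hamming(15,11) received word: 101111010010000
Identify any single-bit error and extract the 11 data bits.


Syndrome = 6: error at position 6

Data: 11000010000 (corrected bit 6)


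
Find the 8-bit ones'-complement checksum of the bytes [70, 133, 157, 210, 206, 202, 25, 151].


Sum = 1154 mod 256 = 130
Complement = 125

125


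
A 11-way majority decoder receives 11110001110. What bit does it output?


Ones: 7 out of 11
Threshold: 6

1 (7/11 voted 1)


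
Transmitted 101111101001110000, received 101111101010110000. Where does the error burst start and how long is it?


XOR: 000000000011000000

Burst at position 10, length 2


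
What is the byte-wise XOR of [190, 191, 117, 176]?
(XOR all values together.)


XOR chain: 190 ^ 191 ^ 117 ^ 176 = 196

196


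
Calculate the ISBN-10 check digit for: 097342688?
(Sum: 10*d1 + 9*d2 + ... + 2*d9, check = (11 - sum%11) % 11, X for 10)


Weighted sum: 256
256 mod 11 = 3

Check digit: 8


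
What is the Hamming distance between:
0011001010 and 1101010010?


XOR: 1110011000
Count of 1s: 5

5


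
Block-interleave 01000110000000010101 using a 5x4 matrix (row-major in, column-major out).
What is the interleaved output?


Matrix:
  0100
  0110
  0000
  0001
  0101
Read columns: 00000110010100000011

00000110010100000011


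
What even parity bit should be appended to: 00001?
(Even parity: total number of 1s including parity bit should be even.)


Number of 1s in data: 1
Parity bit: 1

1


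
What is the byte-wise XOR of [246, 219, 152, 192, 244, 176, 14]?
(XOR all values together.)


XOR chain: 246 ^ 219 ^ 152 ^ 192 ^ 244 ^ 176 ^ 14 = 63

63


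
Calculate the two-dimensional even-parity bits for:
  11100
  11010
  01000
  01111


Row parities: 1110
Column parities: 00001

Row P: 1110, Col P: 00001, Corner: 1


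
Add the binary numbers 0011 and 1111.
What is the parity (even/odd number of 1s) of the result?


0011 = 3
1111 = 15
Sum = 18 = 10010
1s count = 2

even parity (2 ones in 10010)


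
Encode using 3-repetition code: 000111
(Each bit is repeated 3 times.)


Each bit -> 3 copies

000000000111111111


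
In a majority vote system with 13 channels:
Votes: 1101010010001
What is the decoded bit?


Ones: 6 out of 13
Threshold: 7

0 (6/13 voted 1)


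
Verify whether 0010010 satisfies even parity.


Number of 1s: 2

Yes, parity is correct (2 ones)


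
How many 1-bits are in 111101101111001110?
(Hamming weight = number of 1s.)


Counting 1s in 111101101111001110

13


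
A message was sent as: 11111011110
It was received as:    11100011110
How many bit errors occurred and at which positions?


XOR: 00011000000

2 error(s) at position(s): 3, 4


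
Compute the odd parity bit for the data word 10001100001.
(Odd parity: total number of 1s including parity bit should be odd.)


Number of 1s in data: 4
Parity bit: 1

1


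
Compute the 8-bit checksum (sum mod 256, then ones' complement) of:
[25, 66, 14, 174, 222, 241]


Sum = 742 mod 256 = 230
Complement = 25

25


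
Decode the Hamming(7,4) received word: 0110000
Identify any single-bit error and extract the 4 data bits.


Syndrome = 1: error at position 1

Data: 1000 (corrected bit 1)


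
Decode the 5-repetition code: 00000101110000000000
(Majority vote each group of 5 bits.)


Groups: 00000, 10111, 00000, 00000
Majority votes: 0100

0100


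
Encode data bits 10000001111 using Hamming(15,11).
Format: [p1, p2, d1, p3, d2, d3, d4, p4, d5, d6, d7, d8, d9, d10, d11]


Parity bits: p1=1, p2=1, p3=0, p4=0

111000000001111


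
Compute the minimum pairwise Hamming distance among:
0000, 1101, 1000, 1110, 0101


Comparing all pairs, minimum distance: 1
Can detect 0 errors, correct 0 errors

1


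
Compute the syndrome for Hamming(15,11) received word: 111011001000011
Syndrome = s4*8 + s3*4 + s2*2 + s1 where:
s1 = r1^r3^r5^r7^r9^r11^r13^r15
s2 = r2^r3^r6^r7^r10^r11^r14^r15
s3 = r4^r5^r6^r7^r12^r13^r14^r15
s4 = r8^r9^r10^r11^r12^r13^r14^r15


s1=1, s2=1, s3=0, s4=1

Syndrome = 11 (error at position 11)


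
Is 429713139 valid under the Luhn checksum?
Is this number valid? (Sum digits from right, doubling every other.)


Luhn sum = 45
45 mod 10 = 5

Invalid (Luhn sum mod 10 = 5)


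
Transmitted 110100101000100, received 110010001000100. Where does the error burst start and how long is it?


XOR: 000110100000000

Burst at position 3, length 4


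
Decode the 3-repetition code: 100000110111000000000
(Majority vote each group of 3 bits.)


Groups: 100, 000, 110, 111, 000, 000, 000
Majority votes: 0011000

0011000


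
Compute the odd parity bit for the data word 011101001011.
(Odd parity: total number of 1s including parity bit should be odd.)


Number of 1s in data: 7
Parity bit: 0

0


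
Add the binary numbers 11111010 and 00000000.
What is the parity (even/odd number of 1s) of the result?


11111010 = 250
00000000 = 0
Sum = 250 = 11111010
1s count = 6

even parity (6 ones in 11111010)


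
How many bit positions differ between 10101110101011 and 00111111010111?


XOR: 10010001111100
Count of 1s: 7

7


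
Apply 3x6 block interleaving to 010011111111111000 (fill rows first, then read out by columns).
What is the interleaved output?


Matrix:
  010011
  111111
  111000
Read columns: 011111011010110110

011111011010110110


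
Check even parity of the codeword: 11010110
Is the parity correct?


Number of 1s: 5

No, parity error (5 ones)


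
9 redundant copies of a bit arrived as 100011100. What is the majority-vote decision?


Ones: 4 out of 9
Threshold: 5

0 (4/9 voted 1)


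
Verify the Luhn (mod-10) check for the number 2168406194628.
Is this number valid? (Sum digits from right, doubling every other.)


Luhn sum = 64
64 mod 10 = 4

Invalid (Luhn sum mod 10 = 4)


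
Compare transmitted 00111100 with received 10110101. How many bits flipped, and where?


XOR: 10001001

3 error(s) at position(s): 0, 4, 7


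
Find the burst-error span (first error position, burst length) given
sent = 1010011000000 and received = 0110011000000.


XOR: 1100000000000

Burst at position 0, length 2


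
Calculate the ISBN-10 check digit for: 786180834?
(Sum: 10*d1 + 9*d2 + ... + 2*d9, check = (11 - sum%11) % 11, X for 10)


Weighted sum: 294
294 mod 11 = 8

Check digit: 3


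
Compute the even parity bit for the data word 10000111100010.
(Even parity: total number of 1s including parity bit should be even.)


Number of 1s in data: 6
Parity bit: 0

0


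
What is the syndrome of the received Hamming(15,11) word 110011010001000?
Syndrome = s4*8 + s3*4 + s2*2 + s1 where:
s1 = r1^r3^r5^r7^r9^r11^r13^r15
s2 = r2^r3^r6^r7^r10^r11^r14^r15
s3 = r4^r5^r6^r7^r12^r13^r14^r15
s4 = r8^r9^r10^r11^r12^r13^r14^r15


s1=0, s2=0, s3=1, s4=0

Syndrome = 4 (error at position 4)


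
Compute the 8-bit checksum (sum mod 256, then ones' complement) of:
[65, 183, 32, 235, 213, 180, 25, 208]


Sum = 1141 mod 256 = 117
Complement = 138

138


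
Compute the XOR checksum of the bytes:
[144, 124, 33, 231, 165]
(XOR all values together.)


XOR chain: 144 ^ 124 ^ 33 ^ 231 ^ 165 = 143

143


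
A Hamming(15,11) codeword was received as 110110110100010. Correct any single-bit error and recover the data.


Syndrome = 9: error at position 9

Data: 01011100010 (corrected bit 9)


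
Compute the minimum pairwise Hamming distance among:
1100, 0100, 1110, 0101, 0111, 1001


Comparing all pairs, minimum distance: 1
Can detect 0 errors, correct 0 errors

1


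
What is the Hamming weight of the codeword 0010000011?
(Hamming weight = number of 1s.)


Counting 1s in 0010000011

3


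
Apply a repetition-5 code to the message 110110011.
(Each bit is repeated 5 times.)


Each bit -> 5 copies

111111111100000111111111100000000001111111111


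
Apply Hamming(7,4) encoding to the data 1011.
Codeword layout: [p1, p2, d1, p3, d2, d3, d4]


Parity bits: p1=0, p2=1, p3=0

0110011


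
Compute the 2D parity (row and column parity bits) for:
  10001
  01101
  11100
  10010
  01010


Row parities: 01100
Column parities: 11000

Row P: 01100, Col P: 11000, Corner: 0


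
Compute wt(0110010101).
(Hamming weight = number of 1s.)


Counting 1s in 0110010101

5


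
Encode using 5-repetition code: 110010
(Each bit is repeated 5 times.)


Each bit -> 5 copies

111111111100000000001111100000


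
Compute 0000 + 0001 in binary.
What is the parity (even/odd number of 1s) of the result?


0000 = 0
0001 = 1
Sum = 1 = 1
1s count = 1

odd parity (1 ones in 1)


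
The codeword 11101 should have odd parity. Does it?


Number of 1s: 4

No, parity error (4 ones)


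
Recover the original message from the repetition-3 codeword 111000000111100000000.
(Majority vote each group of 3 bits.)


Groups: 111, 000, 000, 111, 100, 000, 000
Majority votes: 1001000

1001000


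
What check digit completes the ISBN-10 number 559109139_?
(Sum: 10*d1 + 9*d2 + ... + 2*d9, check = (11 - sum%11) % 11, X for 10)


Weighted sum: 250
250 mod 11 = 8

Check digit: 3


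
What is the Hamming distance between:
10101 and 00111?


XOR: 10010
Count of 1s: 2

2


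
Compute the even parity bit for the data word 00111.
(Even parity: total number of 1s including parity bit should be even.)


Number of 1s in data: 3
Parity bit: 1

1


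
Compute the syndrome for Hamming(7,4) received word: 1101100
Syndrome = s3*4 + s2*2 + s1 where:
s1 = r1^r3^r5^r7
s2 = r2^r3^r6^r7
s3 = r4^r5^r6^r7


s1=0, s2=1, s3=0

Syndrome = 2 (error at position 2)


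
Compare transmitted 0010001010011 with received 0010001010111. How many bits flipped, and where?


XOR: 0000000000100

1 error(s) at position(s): 10


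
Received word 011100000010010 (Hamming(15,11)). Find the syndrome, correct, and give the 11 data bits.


Syndrome = 0: no error detected

Data: 10000010010 (no errors)


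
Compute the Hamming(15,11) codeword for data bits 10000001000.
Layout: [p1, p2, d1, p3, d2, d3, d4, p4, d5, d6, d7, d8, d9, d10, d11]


Parity bits: p1=1, p2=1, p3=1, p4=1

111100010001000


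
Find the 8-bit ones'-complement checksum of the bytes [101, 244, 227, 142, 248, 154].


Sum = 1116 mod 256 = 92
Complement = 163

163


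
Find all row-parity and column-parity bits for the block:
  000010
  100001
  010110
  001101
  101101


Row parities: 10110
Column parities: 010101

Row P: 10110, Col P: 010101, Corner: 1


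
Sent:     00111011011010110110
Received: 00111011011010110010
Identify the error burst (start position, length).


XOR: 00000000000000000100

Burst at position 17, length 1


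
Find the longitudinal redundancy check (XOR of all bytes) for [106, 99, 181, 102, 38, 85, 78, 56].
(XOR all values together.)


XOR chain: 106 ^ 99 ^ 181 ^ 102 ^ 38 ^ 85 ^ 78 ^ 56 = 223

223


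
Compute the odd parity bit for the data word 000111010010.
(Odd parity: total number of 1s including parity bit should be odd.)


Number of 1s in data: 5
Parity bit: 0

0


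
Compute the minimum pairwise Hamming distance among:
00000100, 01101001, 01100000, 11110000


Comparing all pairs, minimum distance: 2
Can detect 1 errors, correct 0 errors

2


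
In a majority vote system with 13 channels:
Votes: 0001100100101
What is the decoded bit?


Ones: 5 out of 13
Threshold: 7

0 (5/13 voted 1)


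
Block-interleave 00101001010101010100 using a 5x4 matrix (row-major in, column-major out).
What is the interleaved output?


Matrix:
  0010
  1001
  0101
  0101
  0100
Read columns: 01000001111000001110

01000001111000001110


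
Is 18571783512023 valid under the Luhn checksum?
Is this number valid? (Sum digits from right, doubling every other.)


Luhn sum = 50
50 mod 10 = 0

Valid (Luhn sum mod 10 = 0)


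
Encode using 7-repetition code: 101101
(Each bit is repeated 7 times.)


Each bit -> 7 copies

111111100000001111111111111100000001111111


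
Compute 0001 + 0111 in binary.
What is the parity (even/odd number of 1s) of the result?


0001 = 1
0111 = 7
Sum = 8 = 1000
1s count = 1

odd parity (1 ones in 1000)


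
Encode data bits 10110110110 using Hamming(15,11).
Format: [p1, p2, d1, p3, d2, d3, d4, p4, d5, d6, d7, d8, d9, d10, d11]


Parity bits: p1=0, p2=0, p3=0, p4=0

001001100110110


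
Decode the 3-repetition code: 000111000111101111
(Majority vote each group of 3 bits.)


Groups: 000, 111, 000, 111, 101, 111
Majority votes: 010111

010111


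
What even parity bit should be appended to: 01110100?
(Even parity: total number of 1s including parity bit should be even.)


Number of 1s in data: 4
Parity bit: 0

0


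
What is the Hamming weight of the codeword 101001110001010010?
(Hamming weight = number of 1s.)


Counting 1s in 101001110001010010

8


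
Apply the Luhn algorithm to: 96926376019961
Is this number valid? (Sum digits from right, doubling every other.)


Luhn sum = 66
66 mod 10 = 6

Invalid (Luhn sum mod 10 = 6)


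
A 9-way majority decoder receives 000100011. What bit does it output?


Ones: 3 out of 9
Threshold: 5

0 (3/9 voted 1)


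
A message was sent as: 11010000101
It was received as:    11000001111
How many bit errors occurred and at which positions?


XOR: 00010001010

3 error(s) at position(s): 3, 7, 9


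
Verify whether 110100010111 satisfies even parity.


Number of 1s: 7

No, parity error (7 ones)


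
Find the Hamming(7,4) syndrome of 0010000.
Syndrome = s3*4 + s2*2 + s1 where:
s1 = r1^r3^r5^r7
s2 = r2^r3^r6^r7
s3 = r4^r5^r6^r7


s1=1, s2=1, s3=0

Syndrome = 3 (error at position 3)


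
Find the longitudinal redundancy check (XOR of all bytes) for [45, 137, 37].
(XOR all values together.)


XOR chain: 45 ^ 137 ^ 37 = 129

129


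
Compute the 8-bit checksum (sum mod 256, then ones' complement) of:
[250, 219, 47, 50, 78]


Sum = 644 mod 256 = 132
Complement = 123

123


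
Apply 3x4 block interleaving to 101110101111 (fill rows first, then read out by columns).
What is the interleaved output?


Matrix:
  1011
  1010
  1111
Read columns: 111001111101

111001111101


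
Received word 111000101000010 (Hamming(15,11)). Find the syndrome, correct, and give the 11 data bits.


Syndrome = 0: no error detected

Data: 10011000010 (no errors)


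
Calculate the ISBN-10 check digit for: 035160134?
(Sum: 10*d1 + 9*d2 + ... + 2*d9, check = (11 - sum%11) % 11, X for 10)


Weighted sum: 131
131 mod 11 = 10

Check digit: 1


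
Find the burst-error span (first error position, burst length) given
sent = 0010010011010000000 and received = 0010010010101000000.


XOR: 0000000001111000000

Burst at position 9, length 4


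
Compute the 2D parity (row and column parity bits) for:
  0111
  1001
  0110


Row parities: 100
Column parities: 1000

Row P: 100, Col P: 1000, Corner: 1


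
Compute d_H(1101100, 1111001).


XOR: 0010101
Count of 1s: 3

3


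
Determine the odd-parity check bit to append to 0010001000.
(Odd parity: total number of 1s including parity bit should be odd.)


Number of 1s in data: 2
Parity bit: 1

1


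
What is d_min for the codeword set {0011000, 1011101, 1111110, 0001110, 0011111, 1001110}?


Comparing all pairs, minimum distance: 1
Can detect 0 errors, correct 0 errors

1


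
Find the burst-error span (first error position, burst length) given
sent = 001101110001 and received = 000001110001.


XOR: 001100000000

Burst at position 2, length 2


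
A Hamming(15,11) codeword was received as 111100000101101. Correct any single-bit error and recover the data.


Syndrome = 0: no error detected

Data: 10000101101 (no errors)


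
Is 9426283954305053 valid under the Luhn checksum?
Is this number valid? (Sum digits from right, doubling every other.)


Luhn sum = 66
66 mod 10 = 6

Invalid (Luhn sum mod 10 = 6)


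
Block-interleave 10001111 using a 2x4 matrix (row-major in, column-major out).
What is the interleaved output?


Matrix:
  1000
  1111
Read columns: 11010101

11010101


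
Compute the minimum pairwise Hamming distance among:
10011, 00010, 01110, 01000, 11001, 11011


Comparing all pairs, minimum distance: 1
Can detect 0 errors, correct 0 errors

1


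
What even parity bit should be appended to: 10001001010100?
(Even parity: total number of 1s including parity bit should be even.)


Number of 1s in data: 5
Parity bit: 1

1


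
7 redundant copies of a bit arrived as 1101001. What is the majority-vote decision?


Ones: 4 out of 7
Threshold: 4

1 (4/7 voted 1)


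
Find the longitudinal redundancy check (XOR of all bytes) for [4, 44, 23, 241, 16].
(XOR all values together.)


XOR chain: 4 ^ 44 ^ 23 ^ 241 ^ 16 = 222

222


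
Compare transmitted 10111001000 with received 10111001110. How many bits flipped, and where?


XOR: 00000000110

2 error(s) at position(s): 8, 9


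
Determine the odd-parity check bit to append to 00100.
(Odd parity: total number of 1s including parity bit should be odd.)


Number of 1s in data: 1
Parity bit: 0

0


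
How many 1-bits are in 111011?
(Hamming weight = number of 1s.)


Counting 1s in 111011

5


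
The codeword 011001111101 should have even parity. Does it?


Number of 1s: 8

Yes, parity is correct (8 ones)


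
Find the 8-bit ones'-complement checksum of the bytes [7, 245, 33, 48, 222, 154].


Sum = 709 mod 256 = 197
Complement = 58

58


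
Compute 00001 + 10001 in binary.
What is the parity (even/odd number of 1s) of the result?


00001 = 1
10001 = 17
Sum = 18 = 10010
1s count = 2

even parity (2 ones in 10010)


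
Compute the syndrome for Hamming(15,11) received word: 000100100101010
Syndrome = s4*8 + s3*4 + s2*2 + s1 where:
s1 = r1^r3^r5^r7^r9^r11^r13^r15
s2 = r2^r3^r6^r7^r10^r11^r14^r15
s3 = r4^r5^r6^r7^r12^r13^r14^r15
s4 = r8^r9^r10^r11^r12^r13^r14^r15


s1=1, s2=1, s3=0, s4=1

Syndrome = 11 (error at position 11)


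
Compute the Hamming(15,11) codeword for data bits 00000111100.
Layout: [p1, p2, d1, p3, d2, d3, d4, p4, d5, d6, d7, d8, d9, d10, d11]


Parity bits: p1=0, p2=0, p3=0, p4=0

000000000111100


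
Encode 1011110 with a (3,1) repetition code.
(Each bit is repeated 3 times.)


Each bit -> 3 copies

111000111111111111000


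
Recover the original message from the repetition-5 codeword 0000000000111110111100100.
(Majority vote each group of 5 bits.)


Groups: 00000, 00000, 11111, 01111, 00100
Majority votes: 00110

00110


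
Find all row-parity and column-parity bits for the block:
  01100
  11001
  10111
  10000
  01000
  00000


Row parities: 010110
Column parities: 11010

Row P: 010110, Col P: 11010, Corner: 1


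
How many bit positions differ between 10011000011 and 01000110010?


XOR: 11011110001
Count of 1s: 7

7


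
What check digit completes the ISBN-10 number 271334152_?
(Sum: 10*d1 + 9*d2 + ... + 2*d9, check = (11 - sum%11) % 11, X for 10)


Weighted sum: 173
173 mod 11 = 8

Check digit: 3


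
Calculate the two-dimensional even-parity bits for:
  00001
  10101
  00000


Row parities: 110
Column parities: 10100

Row P: 110, Col P: 10100, Corner: 0


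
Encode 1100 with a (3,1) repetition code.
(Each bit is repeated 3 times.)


Each bit -> 3 copies

111111000000


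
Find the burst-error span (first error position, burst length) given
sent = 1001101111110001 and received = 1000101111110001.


XOR: 0001000000000000

Burst at position 3, length 1


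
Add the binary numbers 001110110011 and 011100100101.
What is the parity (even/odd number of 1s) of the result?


001110110011 = 947
011100100101 = 1829
Sum = 2776 = 101011011000
1s count = 6

even parity (6 ones in 101011011000)


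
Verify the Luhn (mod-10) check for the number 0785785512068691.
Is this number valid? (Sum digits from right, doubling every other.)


Luhn sum = 71
71 mod 10 = 1

Invalid (Luhn sum mod 10 = 1)


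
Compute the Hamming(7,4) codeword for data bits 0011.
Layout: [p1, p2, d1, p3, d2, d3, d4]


Parity bits: p1=1, p2=0, p3=0

1000011


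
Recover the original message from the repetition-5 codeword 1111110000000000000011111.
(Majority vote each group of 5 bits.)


Groups: 11111, 10000, 00000, 00000, 11111
Majority votes: 10001

10001


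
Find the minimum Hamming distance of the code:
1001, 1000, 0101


Comparing all pairs, minimum distance: 1
Can detect 0 errors, correct 0 errors

1


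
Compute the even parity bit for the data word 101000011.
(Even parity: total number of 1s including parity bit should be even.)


Number of 1s in data: 4
Parity bit: 0

0


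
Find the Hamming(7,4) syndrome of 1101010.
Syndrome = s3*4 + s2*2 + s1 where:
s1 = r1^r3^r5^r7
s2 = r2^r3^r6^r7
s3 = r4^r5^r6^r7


s1=1, s2=0, s3=0

Syndrome = 1 (error at position 1)


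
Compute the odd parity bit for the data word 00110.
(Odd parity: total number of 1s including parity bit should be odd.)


Number of 1s in data: 2
Parity bit: 1

1


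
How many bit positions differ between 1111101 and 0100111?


XOR: 1011010
Count of 1s: 4

4


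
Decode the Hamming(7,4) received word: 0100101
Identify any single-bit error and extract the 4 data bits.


Syndrome = 0: no error detected

Data: 0101 (no errors)


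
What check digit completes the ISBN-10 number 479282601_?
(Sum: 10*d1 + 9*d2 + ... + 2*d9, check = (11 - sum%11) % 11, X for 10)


Weighted sum: 273
273 mod 11 = 9

Check digit: 2


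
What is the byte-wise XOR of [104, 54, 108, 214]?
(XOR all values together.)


XOR chain: 104 ^ 54 ^ 108 ^ 214 = 228

228


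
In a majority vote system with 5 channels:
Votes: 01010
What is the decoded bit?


Ones: 2 out of 5
Threshold: 3

0 (2/5 voted 1)


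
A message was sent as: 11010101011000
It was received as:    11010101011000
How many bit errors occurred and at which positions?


XOR: 00000000000000

0 errors (received matches sent)


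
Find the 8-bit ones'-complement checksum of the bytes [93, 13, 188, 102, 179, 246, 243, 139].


Sum = 1203 mod 256 = 179
Complement = 76

76


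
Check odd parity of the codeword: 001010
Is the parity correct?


Number of 1s: 2

No, parity error (2 ones)


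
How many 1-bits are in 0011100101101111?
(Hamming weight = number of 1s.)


Counting 1s in 0011100101101111

10


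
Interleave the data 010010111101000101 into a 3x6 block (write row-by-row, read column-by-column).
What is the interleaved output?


Matrix:
  010010
  111101
  000101
Read columns: 010110010011100011

010110010011100011


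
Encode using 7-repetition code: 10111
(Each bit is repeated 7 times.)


Each bit -> 7 copies

11111110000000111111111111111111111


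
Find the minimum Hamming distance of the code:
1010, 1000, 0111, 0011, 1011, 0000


Comparing all pairs, minimum distance: 1
Can detect 0 errors, correct 0 errors

1


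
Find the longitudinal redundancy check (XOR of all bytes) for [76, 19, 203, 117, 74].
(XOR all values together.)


XOR chain: 76 ^ 19 ^ 203 ^ 117 ^ 74 = 171

171


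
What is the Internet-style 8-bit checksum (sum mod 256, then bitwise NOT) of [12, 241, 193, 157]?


Sum = 603 mod 256 = 91
Complement = 164

164


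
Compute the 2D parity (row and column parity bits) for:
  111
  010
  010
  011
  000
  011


Row parities: 111000
Column parities: 111

Row P: 111000, Col P: 111, Corner: 1


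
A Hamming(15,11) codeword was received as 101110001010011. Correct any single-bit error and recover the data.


Syndrome = 0: no error detected

Data: 11001010011 (no errors)


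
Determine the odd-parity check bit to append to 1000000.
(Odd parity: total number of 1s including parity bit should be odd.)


Number of 1s in data: 1
Parity bit: 0

0


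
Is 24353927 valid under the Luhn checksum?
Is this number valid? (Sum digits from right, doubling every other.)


Luhn sum = 45
45 mod 10 = 5

Invalid (Luhn sum mod 10 = 5)


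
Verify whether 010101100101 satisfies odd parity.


Number of 1s: 6

No, parity error (6 ones)


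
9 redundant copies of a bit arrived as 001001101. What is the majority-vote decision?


Ones: 4 out of 9
Threshold: 5

0 (4/9 voted 1)


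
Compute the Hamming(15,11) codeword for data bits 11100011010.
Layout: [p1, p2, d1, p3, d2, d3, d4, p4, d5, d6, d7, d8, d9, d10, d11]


Parity bits: p1=1, p2=0, p3=0, p4=1

101011010011010


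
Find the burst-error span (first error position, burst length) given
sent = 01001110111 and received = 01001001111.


XOR: 00000111000

Burst at position 5, length 3


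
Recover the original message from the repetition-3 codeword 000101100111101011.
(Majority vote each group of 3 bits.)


Groups: 000, 101, 100, 111, 101, 011
Majority votes: 010111

010111


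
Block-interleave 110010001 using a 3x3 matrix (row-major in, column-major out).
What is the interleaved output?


Matrix:
  110
  010
  001
Read columns: 100110001

100110001


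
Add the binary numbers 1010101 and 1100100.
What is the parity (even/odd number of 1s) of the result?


1010101 = 85
1100100 = 100
Sum = 185 = 10111001
1s count = 5

odd parity (5 ones in 10111001)


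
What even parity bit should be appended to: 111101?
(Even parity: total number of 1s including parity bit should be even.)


Number of 1s in data: 5
Parity bit: 1

1


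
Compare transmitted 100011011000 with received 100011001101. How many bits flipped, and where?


XOR: 000000010101

3 error(s) at position(s): 7, 9, 11


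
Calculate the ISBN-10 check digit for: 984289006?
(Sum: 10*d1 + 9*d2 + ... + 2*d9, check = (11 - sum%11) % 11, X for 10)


Weighted sum: 313
313 mod 11 = 5

Check digit: 6


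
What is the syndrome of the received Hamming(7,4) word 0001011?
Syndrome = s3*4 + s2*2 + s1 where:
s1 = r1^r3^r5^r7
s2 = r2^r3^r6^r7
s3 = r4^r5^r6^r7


s1=1, s2=0, s3=1

Syndrome = 5 (error at position 5)


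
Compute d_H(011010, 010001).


XOR: 001011
Count of 1s: 3

3


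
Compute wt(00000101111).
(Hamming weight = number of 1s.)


Counting 1s in 00000101111

5


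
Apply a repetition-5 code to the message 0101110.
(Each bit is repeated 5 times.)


Each bit -> 5 copies

00000111110000011111111111111100000


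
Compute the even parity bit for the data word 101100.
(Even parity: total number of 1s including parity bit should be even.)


Number of 1s in data: 3
Parity bit: 1

1


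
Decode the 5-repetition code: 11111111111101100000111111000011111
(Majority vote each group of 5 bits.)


Groups: 11111, 11111, 11011, 00000, 11111, 10000, 11111
Majority votes: 1110101

1110101


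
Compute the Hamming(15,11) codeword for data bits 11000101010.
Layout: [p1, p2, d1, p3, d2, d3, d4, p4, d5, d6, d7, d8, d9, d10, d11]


Parity bits: p1=0, p2=1, p3=1, p4=1

011110010101010


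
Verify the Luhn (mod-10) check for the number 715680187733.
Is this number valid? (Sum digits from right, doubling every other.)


Luhn sum = 51
51 mod 10 = 1

Invalid (Luhn sum mod 10 = 1)


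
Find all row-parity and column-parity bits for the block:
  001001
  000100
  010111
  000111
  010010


Row parities: 01010
Column parities: 001111

Row P: 01010, Col P: 001111, Corner: 0


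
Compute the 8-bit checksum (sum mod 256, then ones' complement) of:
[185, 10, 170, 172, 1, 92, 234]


Sum = 864 mod 256 = 96
Complement = 159

159


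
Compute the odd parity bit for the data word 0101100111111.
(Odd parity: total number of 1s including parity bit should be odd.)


Number of 1s in data: 9
Parity bit: 0

0


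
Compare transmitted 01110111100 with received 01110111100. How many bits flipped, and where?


XOR: 00000000000

0 errors (received matches sent)


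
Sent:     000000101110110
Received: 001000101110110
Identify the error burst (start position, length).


XOR: 001000000000000

Burst at position 2, length 1


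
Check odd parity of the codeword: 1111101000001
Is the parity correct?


Number of 1s: 7

Yes, parity is correct (7 ones)


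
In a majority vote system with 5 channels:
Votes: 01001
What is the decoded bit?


Ones: 2 out of 5
Threshold: 3

0 (2/5 voted 1)


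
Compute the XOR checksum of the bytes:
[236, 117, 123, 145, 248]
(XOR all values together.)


XOR chain: 236 ^ 117 ^ 123 ^ 145 ^ 248 = 139

139


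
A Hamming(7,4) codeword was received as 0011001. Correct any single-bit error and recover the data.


Syndrome = 0: no error detected

Data: 1001 (no errors)


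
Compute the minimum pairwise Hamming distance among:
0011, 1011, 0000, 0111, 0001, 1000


Comparing all pairs, minimum distance: 1
Can detect 0 errors, correct 0 errors

1


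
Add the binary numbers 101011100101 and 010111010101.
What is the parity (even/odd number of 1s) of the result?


101011100101 = 2789
010111010101 = 1493
Sum = 4282 = 1000010111010
1s count = 6

even parity (6 ones in 1000010111010)


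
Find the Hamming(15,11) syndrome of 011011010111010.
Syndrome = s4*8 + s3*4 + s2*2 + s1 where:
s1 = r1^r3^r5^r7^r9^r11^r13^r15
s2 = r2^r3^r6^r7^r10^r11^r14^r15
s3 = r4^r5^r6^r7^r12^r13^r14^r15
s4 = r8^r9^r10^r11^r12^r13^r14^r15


s1=1, s2=0, s3=0, s4=1

Syndrome = 9 (error at position 9)


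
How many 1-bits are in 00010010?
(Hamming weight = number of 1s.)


Counting 1s in 00010010

2


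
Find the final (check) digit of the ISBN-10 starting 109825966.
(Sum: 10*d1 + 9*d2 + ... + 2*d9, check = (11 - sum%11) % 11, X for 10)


Weighted sum: 241
241 mod 11 = 10

Check digit: 1
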